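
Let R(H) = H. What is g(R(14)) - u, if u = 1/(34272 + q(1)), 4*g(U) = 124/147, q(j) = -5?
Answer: 1062130/5037249 ≈ 0.21086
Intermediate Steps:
g(U) = 31/147 (g(U) = (124/147)/4 = (124*(1/147))/4 = (¼)*(124/147) = 31/147)
u = 1/34267 (u = 1/(34272 - 5) = 1/34267 ≈ 2.9183e-5)
g(R(14)) - u = 31/147 - 1*1/34267 = 31/147 - 1/34267 = 1062130/5037249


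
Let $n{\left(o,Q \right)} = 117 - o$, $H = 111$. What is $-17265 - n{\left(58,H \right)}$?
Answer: $-17324$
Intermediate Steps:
$-17265 - n{\left(58,H \right)} = -17265 - \left(117 - 58\right) = -17265 - 59 = -17324$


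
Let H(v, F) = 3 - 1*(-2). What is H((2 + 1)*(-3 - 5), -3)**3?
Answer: 125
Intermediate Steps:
H(v, F) = 5 (H(v, F) = 3 + 2 = 5)
H((2 + 1)*(-3 - 5), -3)**3 = 5**3 = 125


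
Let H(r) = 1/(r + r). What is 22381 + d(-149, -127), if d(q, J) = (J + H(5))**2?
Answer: 3848461/100 ≈ 38485.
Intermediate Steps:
H(r) = 1/(2*r)
d(q, J) = (1/10 + J)**2 (d(q, J) = (J + (1/2)/5)**2 = (J + (1/2)*(1/5))**2 = (J + 1/10)**2 = (1/10 + J)**2)
22381 + d(-149, -127) = 22381 + (1 + 10*(-127))**2/100 = 22381 + (1 - 1270)**2/100 = 22381 + (1/100)*(-1269)**2 = 22381 + (1/100)*1610361 = 22381 + 1610361/100 = 3848461/100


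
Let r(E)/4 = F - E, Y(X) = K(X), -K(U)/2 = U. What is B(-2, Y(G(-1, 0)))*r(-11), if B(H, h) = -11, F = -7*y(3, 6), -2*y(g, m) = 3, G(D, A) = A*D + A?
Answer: -946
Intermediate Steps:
K(U) = -2*U
G(D, A) = A + A*D
y(g, m) = -3/2 (y(g, m) = -½*3 = -3/2)
Y(X) = -2*X
F = 21/2 (F = -7*(-3/2) = 21/2 ≈ 10.500)
r(E) = 42 - 4*E (r(E) = 4*(21/2 - E) = 42 - 4*E)
B(-2, Y(G(-1, 0)))*r(-11) = -11*(42 - 4*(-11)) = -11*(42 + 44) = -11*86 = -946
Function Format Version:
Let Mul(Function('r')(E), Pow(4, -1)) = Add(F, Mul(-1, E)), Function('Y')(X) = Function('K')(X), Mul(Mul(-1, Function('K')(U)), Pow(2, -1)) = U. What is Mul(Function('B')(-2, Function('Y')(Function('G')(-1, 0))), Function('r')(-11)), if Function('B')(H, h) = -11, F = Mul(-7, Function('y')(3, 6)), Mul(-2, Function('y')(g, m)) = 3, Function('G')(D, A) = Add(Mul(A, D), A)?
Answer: -946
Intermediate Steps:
Function('K')(U) = Mul(-2, U)
Function('G')(D, A) = Add(A, Mul(A, D))
Function('y')(g, m) = Rational(-3, 2) (Function('y')(g, m) = Mul(Rational(-1, 2), 3) = Rational(-3, 2))
Function('Y')(X) = Mul(-2, X)
F = Rational(21, 2) (F = Mul(-7, Rational(-3, 2)) = Rational(21, 2) ≈ 10.500)
Function('r')(E) = Add(42, Mul(-4, E)) (Function('r')(E) = Mul(4, Add(Rational(21, 2), Mul(-1, E))) = Add(42, Mul(-4, E)))
Mul(Function('B')(-2, Function('Y')(Function('G')(-1, 0))), Function('r')(-11)) = Mul(-11, Add(42, Mul(-4, -11))) = Mul(-11, Add(42, 44)) = Mul(-11, 86) = -946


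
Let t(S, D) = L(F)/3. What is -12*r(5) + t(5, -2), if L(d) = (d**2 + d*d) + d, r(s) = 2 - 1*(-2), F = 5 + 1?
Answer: -22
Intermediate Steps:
F = 6
r(s) = 4 (r(s) = 2 + 2 = 4)
L(d) = d + 2*d**2 (L(d) = (d**2 + d**2) + d = 2*d**2 + d = d + 2*d**2)
t(S, D) = 26 (t(S, D) = (6*(1 + 2*6))/3 = (6*(1 + 12))*(1/3) = (6*13)*(1/3) = 78*(1/3) = 26)
-12*r(5) + t(5, -2) = -12*4 + 26 = -48 + 26 = -22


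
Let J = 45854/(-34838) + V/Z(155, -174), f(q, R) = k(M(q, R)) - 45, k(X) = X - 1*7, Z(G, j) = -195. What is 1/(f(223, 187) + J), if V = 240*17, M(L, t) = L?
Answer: 226447/33686418 ≈ 0.0067222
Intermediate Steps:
V = 4080
k(X) = -7 + X (k(X) = X - 7 = -7 + X)
f(q, R) = -52 + q (f(q, R) = (-7 + q) - 45 = -52 + q)
J = -5036019/226447 (J = 45854/(-34838) + 4080/(-195) = 45854*(-1/34838) + 4080*(-1/195) = -22927/17419 - 272/13 = -5036019/226447 ≈ -22.239)
1/(f(223, 187) + J) = 1/((-52 + 223) - 5036019/226447) = 1/(171 - 5036019/226447) = 1/(33686418/226447) = 226447/33686418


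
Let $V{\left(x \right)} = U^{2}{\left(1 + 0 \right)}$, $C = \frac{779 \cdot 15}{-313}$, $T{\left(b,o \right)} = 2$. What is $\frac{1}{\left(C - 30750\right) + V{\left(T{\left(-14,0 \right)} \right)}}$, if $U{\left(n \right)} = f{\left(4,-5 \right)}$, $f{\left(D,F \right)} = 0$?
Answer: $- \frac{313}{9636435} \approx -3.2481 \cdot 10^{-5}$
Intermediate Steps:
$C = - \frac{11685}{313}$ ($C = 11685 \left(- \frac{1}{313}\right) = - \frac{11685}{313} \approx -37.332$)
$U{\left(n \right)} = 0$
$V{\left(x \right)} = 0$ ($V{\left(x \right)} = 0^{2} = 0$)
$\frac{1}{\left(C - 30750\right) + V{\left(T{\left(-14,0 \right)} \right)}} = \frac{1}{\left(- \frac{11685}{313} - 30750\right) + 0} = \frac{1}{- \frac{9636435}{313} + 0} = \frac{1}{- \frac{9636435}{313}} = - \frac{313}{9636435}$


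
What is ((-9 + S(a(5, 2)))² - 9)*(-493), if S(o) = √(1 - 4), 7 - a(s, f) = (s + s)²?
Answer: -34017 + 8874*I*√3 ≈ -34017.0 + 15370.0*I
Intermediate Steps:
a(s, f) = 7 - 4*s² (a(s, f) = 7 - (s + s)² = 7 - (2*s)² = 7 - 4*s²)
S(o) = I*√3 (S(o) = √(-3) = I*√3)
((-9 + S(a(5, 2)))² - 9)*(-493) = ((-9 + I*√3)² - 9)*(-493) = (-9 + (-9 + I*√3)²)*(-493) = 4437 - 493*(-9 + I*√3)²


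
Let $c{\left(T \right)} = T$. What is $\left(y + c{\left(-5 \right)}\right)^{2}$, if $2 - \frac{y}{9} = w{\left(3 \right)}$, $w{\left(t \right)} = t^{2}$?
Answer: $4624$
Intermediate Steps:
$y = -63$ ($y = 18 - 9 \cdot 3^{2} = 18 - 81 = -63$)
$\left(y + c{\left(-5 \right)}\right)^{2} = \left(-63 - 5\right)^{2} = \left(-68\right)^{2} = 4624$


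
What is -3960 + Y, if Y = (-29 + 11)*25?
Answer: -4410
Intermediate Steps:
Y = -450 (Y = -18*25 = -450)
-3960 + Y = -3960 - 450 = -4410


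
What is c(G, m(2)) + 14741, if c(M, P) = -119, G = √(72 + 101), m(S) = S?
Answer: 14622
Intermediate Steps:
G = √173 ≈ 13.153
c(G, m(2)) + 14741 = -119 + 14741 = 14622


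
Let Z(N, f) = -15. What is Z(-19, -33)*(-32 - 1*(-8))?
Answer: 360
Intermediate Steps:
Z(-19, -33)*(-32 - 1*(-8)) = -15*(-32 - 1*(-8)) = -15*(-32 + 8) = -15*(-24) = 360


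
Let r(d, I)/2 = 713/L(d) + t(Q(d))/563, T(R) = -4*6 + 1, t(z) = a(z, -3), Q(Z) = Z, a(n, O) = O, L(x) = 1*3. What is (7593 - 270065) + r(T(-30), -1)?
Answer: -442512388/1689 ≈ -2.6200e+5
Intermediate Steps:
L(x) = 3
t(z) = -3
T(R) = -23 (T(R) = -24 + 1 = -23)
r(d, I) = 802820/1689 (r(d, I) = 2*(713/3 - 3/563) = 2*(401410/1689) = 802820/1689)
(7593 - 270065) + r(T(-30), -1) = (7593 - 270065) + 802820/1689 = -262472 + 802820/1689 = -442512388/1689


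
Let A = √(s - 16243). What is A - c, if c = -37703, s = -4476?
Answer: 37703 + I*√20719 ≈ 37703.0 + 143.94*I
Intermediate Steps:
A = I*√20719 (A = √(-4476 - 16243) = √(-20719) = I*√20719 ≈ 143.94*I)
A - c = I*√20719 - 1*(-37703) = I*√20719 + 37703 = 37703 + I*√20719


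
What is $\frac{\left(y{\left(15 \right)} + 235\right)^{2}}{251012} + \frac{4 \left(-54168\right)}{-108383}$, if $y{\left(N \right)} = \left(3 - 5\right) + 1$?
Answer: $\frac{15080472903}{6801358399} \approx 2.2173$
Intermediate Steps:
$y{\left(N \right)} = -1$ ($y{\left(N \right)} = -2 + 1 = -1$)
$\frac{\left(y{\left(15 \right)} + 235\right)^{2}}{251012} + \frac{4 \left(-54168\right)}{-108383} = \frac{\left(-1 + 235\right)^{2}}{251012} + \frac{4 \left(-54168\right)}{-108383} = 234^{2} \cdot \frac{1}{251012} - - \frac{216672}{108383} = 54756 \cdot \frac{1}{251012} + \frac{216672}{108383} = \frac{13689}{62753} + \frac{216672}{108383} = \frac{15080472903}{6801358399}$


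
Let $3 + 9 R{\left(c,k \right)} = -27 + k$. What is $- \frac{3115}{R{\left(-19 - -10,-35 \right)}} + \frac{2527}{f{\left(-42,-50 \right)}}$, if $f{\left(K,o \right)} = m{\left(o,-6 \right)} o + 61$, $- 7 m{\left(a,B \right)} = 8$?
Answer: $\frac{4866946}{10751} \approx 452.7$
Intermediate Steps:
$R{\left(c,k \right)} = - \frac{10}{3} + \frac{k}{9}$ ($R{\left(c,k \right)} = - \frac{1}{3} + \frac{-27 + k}{9} = - \frac{1}{3} + \left(-3 + \frac{k}{9}\right) = - \frac{10}{3} + \frac{k}{9}$)
$m{\left(a,B \right)} = - \frac{8}{7}$ ($m{\left(a,B \right)} = \left(- \frac{1}{7}\right) 8 = - \frac{8}{7}$)
$f{\left(K,o \right)} = 61 - \frac{8 o}{7}$ ($f{\left(K,o \right)} = - \frac{8 o}{7} + 61 = 61 - \frac{8 o}{7}$)
$- \frac{3115}{R{\left(-19 - -10,-35 \right)}} + \frac{2527}{f{\left(-42,-50 \right)}} = - \frac{3115}{- \frac{10}{3} + \frac{1}{9} \left(-35\right)} + \frac{2527}{61 - - \frac{400}{7}} = - \frac{3115}{- \frac{10}{3} - \frac{35}{9}} + \frac{2527}{61 + \frac{400}{7}} = - \frac{3115}{- \frac{65}{9}} + \frac{2527}{\frac{827}{7}} = \left(-3115\right) \left(- \frac{9}{65}\right) + 2527 \cdot \frac{7}{827} = \frac{5607}{13} + \frac{17689}{827} = \frac{4866946}{10751}$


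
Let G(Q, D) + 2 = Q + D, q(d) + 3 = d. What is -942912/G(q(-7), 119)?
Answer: -942912/107 ≈ -8812.3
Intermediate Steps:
q(d) = -3 + d
G(Q, D) = -2 + D + Q (G(Q, D) = -2 + (Q + D) = -2 + (D + Q) = -2 + D + Q)
-942912/G(q(-7), 119) = -942912/(-2 + 119 + (-3 - 7)) = -942912/(-2 + 119 - 10) = -942912/107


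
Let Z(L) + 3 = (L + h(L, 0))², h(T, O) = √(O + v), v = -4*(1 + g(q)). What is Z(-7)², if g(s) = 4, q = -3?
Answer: -3244 - 1456*I*√5 ≈ -3244.0 - 3255.7*I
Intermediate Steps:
v = -20 (v = -4*(1 + 4) = -4*5 = -20)
h(T, O) = √(-20 + O) (h(T, O) = √(O - 20) = √(-20 + O))
Z(L) = -3 + (L + 2*I*√5)² (Z(L) = -3 + (L + √(-20 + 0))² = -3 + (L + √(-20))² = -3 + (L + 2*I*√5)²)
Z(-7)² = (-3 + (-7 + 2*I*√5)²)²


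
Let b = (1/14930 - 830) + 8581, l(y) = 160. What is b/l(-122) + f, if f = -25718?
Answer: -61319435969/2388800 ≈ -25670.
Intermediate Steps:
b = 115722431/14930 (b = (1/14930 - 830) + 8581 = -12391899/14930 + 8581 = 115722431/14930 ≈ 7751.0)
b/l(-122) + f = (115722431/14930)/160 - 25718 = (115722431/14930)*(1/160) - 25718 = 115722431/2388800 - 25718 = -61319435969/2388800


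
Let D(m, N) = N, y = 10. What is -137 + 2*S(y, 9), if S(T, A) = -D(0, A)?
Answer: -155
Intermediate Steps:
S(T, A) = -A
-137 + 2*S(y, 9) = -137 + 2*(-1*9) = -137 + 2*(-9) = -137 - 18 = -155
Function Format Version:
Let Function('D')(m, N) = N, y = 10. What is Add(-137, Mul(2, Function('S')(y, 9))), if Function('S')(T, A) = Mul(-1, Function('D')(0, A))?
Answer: -155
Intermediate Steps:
Function('S')(T, A) = Mul(-1, A)
Add(-137, Mul(2, Function('S')(y, 9))) = Add(-137, Mul(2, Mul(-1, 9))) = Add(-137, Mul(2, -9)) = Add(-137, -18) = -155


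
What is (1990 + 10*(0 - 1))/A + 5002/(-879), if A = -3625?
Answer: -3974534/637275 ≈ -6.2368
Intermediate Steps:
(1990 + 10*(0 - 1))/A + 5002/(-879) = (1990 + 10*(0 - 1))/(-3625) + 5002/(-879) = (1990 + 10*(-1))*(-1/3625) + 5002*(-1/879) = (1990 - 10)*(-1/3625) - 5002/879 = 1980*(-1/3625) - 5002/879 = -396/725 - 5002/879 = -3974534/637275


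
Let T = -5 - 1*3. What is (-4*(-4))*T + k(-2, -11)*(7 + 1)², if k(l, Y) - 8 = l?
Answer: 256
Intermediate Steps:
T = -8 (T = -5 - 3 = -8)
k(l, Y) = 8 + l
(-4*(-4))*T + k(-2, -11)*(7 + 1)² = -4*(-4)*(-8) + (8 - 2)*(7 + 1)² = 16*(-8) + 6*8² = -128 + 6*64 = -128 + 384 = 256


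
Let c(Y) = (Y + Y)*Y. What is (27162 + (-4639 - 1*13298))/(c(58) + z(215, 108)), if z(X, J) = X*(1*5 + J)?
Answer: 1025/3447 ≈ 0.29736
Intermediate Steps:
c(Y) = 2*Y² (c(Y) = (2*Y)*Y = 2*Y²)
z(X, J) = X*(5 + J)
(27162 + (-4639 - 1*13298))/(c(58) + z(215, 108)) = (27162 + (-4639 - 1*13298))/(2*58² + 215*(5 + 108)) = (27162 + (-4639 - 13298))/(2*3364 + 215*113) = (27162 - 17937)/(6728 + 24295) = 9225/31023 = 9225*(1/31023) = 1025/3447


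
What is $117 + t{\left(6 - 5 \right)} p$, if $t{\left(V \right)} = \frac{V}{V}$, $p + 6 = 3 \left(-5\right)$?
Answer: $96$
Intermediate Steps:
$p = -21$ ($p = -6 + 3 \left(-5\right) = -6 - 15 = -21$)
$t{\left(V \right)} = 1$
$117 + t{\left(6 - 5 \right)} p = 117 + 1 \left(-21\right) = 117 - 21 = 96$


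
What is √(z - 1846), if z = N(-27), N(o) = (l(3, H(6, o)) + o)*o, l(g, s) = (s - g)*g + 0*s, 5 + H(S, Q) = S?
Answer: I*√955 ≈ 30.903*I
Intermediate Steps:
H(S, Q) = -5 + S
l(g, s) = g*(s - g) (l(g, s) = g*(s - g) + 0 = g*(s - g))
N(o) = o*(-6 + o) (N(o) = (3*((-5 + 6) - 1*3) + o)*o = (3*(1 - 3) + o)*o = (3*(-2) + o)*o = (-6 + o)*o = o*(-6 + o))
z = 891 (z = -27*(-6 - 27) = -27*(-33) = 891)
√(z - 1846) = √(891 - 1846) = √(-955) = I*√955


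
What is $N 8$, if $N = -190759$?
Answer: $-1526072$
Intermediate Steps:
$N 8 = \left(-190759\right) 8 = -1526072$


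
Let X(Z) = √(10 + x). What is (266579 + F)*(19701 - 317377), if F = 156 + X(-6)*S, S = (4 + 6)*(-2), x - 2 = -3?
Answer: -79382747300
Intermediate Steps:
x = -1 (x = 2 - 3 = -1)
X(Z) = 3 (X(Z) = √(10 - 1) = √9 = 3)
S = -20 (S = 10*(-2) = -20)
F = 96 (F = 156 + 3*(-20) = 156 - 60 = 96)
(266579 + F)*(19701 - 317377) = (266579 + 96)*(19701 - 317377) = 266675*(-297676) = -79382747300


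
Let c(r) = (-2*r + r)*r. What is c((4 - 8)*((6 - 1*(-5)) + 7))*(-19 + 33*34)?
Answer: -5717952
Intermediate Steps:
c(r) = -r² (c(r) = (-r)*r = -r²)
c((4 - 8)*((6 - 1*(-5)) + 7))*(-19 + 33*34) = (-((4 - 8)*((6 - 1*(-5)) + 7))²)*(-19 + 33*34) = (-(-4*((6 + 5) + 7))²)*(-19 + 1122) = -(-4*(11 + 7))²*1103 = -(-4*18)²*1103 = -1*(-72)²*1103 = -1*5184*1103 = -5184*1103 = -5717952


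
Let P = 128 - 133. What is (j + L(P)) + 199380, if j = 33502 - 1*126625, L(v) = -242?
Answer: 106015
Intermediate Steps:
P = -5
j = -93123 (j = 33502 - 126625 = -93123)
(j + L(P)) + 199380 = (-93123 - 242) + 199380 = -93365 + 199380 = 106015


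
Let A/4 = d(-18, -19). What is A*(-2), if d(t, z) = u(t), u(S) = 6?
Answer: -48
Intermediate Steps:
d(t, z) = 6
A = 24 (A = 4*6 = 24)
A*(-2) = 24*(-2) = -48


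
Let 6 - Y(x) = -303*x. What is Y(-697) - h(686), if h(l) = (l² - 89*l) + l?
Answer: -621413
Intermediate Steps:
Y(x) = 6 + 303*x (Y(x) = 6 - (-303)*x = 6 + 303*x)
h(l) = l² - 88*l
Y(-697) - h(686) = (6 + 303*(-697)) - 686*(-88 + 686) = (6 - 211191) - 686*598 = -211185 - 1*410228 = -211185 - 410228 = -621413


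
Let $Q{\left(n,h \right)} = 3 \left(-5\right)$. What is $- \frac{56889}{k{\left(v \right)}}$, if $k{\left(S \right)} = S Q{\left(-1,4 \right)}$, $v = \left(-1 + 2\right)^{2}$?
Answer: $\frac{18963}{5} \approx 3792.6$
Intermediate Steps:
$v = 1$ ($v = 1^{2} = 1$)
$Q{\left(n,h \right)} = -15$
$k{\left(S \right)} = - 15 S$ ($k{\left(S \right)} = S \left(-15\right) = - 15 S$)
$- \frac{56889}{k{\left(v \right)}} = - \frac{56889}{\left(-15\right) 1} = - \frac{56889}{-15} = \left(-56889\right) \left(- \frac{1}{15}\right) = \frac{18963}{5}$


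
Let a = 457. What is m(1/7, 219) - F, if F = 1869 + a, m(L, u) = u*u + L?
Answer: 319446/7 ≈ 45635.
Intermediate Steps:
m(L, u) = L + u² (m(L, u) = u² + L = L + u²)
F = 2326 (F = 1869 + 457 = 2326)
m(1/7, 219) - F = (1/7 + 219²) - 1*2326 = (⅐ + 47961) - 2326 = 335728/7 - 2326 = 319446/7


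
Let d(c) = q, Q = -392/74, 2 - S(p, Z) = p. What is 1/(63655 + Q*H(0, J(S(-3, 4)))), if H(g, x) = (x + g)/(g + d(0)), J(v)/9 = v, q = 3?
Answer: 37/2352295 ≈ 1.5729e-5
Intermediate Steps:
S(p, Z) = 2 - p
Q = -196/37 (Q = -392*1/74 = -196/37 ≈ -5.2973)
d(c) = 3
J(v) = 9*v
H(g, x) = (g + x)/(3 + g) (H(g, x) = (x + g)/(g + 3) = (g + x)/(3 + g))
1/(63655 + Q*H(0, J(S(-3, 4)))) = 1/(63655 - 196*(0 + 9*(2 - 1*(-3)))/(37*(3 + 0))) = 1/(63655 - 196*(0 + 9*(2 + 3))/(37*3)) = 1/(63655 - 196*(0 + 9*5)/111) = 1/(63655 - 196*(0 + 45)/111) = 1/(63655 - 196*45/111) = 1/(63655 - 196/37*15) = 1/(63655 - 2940/37) = 1/(2352295/37) = 37/2352295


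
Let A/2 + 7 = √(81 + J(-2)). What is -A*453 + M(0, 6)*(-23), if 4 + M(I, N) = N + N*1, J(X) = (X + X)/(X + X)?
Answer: 6158 - 906*√82 ≈ -2046.2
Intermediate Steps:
J(X) = 1 (J(X) = (2*X)/((2*X)) = (2*X)*(1/(2*X)) = 1)
M(I, N) = -4 + 2*N (M(I, N) = -4 + (N + N*1) = -4 + (N + N) = -4 + 2*N)
A = -14 + 2*√82 (A = -14 + 2*√(81 + 1) = -14 + 2*√82 ≈ 4.1108)
-A*453 + M(0, 6)*(-23) = -(-14 + 2*√82)*453 + (-4 + 2*6)*(-23) = (14 - 2*√82)*453 + (-4 + 12)*(-23) = (6342 - 906*√82) + 8*(-23) = (6342 - 906*√82) - 184 = 6158 - 906*√82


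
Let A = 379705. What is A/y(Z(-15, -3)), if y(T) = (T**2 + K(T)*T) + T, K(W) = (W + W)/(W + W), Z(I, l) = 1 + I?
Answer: 379705/168 ≈ 2260.1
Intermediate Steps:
K(W) = 1 (K(W) = (2*W)/((2*W)) = (2*W)*(1/(2*W)) = 1)
y(T) = T**2 + 2*T (y(T) = (T**2 + 1*T) + T = (T**2 + T) + T = (T + T**2) + T = T**2 + 2*T)
A/y(Z(-15, -3)) = 379705/(((1 - 15)*(2 + (1 - 15)))) = 379705/((-14*(2 - 14))) = 379705/((-14*(-12))) = 379705/168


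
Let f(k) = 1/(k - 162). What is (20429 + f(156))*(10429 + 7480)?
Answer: 2195159857/6 ≈ 3.6586e+8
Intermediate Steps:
f(k) = 1/(-162 + k)
(20429 + f(156))*(10429 + 7480) = (20429 + 1/(-162 + 156))*(10429 + 7480) = (20429 + 1/(-6))*17909 = (20429 - 1/6)*17909 = (122573/6)*17909 = 2195159857/6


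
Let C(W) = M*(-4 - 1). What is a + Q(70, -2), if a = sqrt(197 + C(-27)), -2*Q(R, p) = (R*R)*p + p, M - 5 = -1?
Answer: 4901 + sqrt(177) ≈ 4914.3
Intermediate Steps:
M = 4 (M = 5 - 1 = 4)
Q(R, p) = -p/2 - p*R**2/2 (Q(R, p) = -((R*R)*p + p)/2 = -(R**2*p + p)/2 = -(p*R**2 + p)/2 = -(p + p*R**2)/2 = -p/2 - p*R**2/2)
C(W) = -20 (C(W) = 4*(-4 - 1) = 4*(-5) = -20)
a = sqrt(177) (a = sqrt(197 - 20) = sqrt(177) ≈ 13.304)
a + Q(70, -2) = sqrt(177) - 1/2*(-2)*(1 + 70**2) = sqrt(177) - 1/2*(-2)*(1 + 4900) = sqrt(177) - 1/2*(-2)*4901 = sqrt(177) + 4901 = 4901 + sqrt(177)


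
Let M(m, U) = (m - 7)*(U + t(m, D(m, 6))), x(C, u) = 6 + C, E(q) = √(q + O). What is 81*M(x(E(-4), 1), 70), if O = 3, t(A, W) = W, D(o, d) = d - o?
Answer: -5589 + 5751*I ≈ -5589.0 + 5751.0*I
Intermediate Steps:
E(q) = √(3 + q) (E(q) = √(q + 3) = √(3 + q))
M(m, U) = (-7 + m)*(6 + U - m) (M(m, U) = (m - 7)*(U + (6 - m)) = (-7 + m)*(6 + U - m))
81*M(x(E(-4), 1), 70) = 81*(-42 - (6 + √(3 - 4))² - 7*70 + 13*(6 + √(3 - 4)) + 70*(6 + √(3 - 4))) = 81*(-42 - (6 + √(-1))² - 490 + 13*(6 + √(-1)) + 70*(6 + √(-1))) = 81*(-42 - (6 + I)² - 490 + 13*(6 + I) + 70*(6 + I)) = 81*(-42 - (6 + I)² - 490 + (78 + 13*I) + (420 + 70*I)) = 81*(-34 - (6 + I)² + 83*I) = -2754 - 81*(6 + I)² + 6723*I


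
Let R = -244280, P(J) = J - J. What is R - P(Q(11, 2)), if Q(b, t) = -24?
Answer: -244280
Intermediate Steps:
P(J) = 0
R - P(Q(11, 2)) = -244280 - 1*0 = -244280 + 0 = -244280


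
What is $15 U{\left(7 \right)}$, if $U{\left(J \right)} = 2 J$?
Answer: $210$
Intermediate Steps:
$15 U{\left(7 \right)} = 15 \cdot 2 \cdot 7 = 15 \cdot 14 = 210$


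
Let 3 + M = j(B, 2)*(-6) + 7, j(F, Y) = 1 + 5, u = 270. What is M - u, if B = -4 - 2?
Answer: -302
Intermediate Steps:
B = -6
j(F, Y) = 6
M = -32 (M = -3 + (6*(-6) + 7) = -3 + (-36 + 7) = -3 - 29 = -32)
M - u = -32 - 1*270 = -32 - 270 = -302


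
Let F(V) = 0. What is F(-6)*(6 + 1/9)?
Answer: 0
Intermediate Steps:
F(-6)*(6 + 1/9) = 0*(6 + 1/9) = 0*(55/9) = 0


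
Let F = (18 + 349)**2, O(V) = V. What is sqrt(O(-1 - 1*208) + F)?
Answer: 164*sqrt(5) ≈ 366.72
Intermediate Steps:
F = 134689 (F = 367**2 = 134689)
sqrt(O(-1 - 1*208) + F) = sqrt((-1 - 1*208) + 134689) = sqrt((-1 - 208) + 134689) = sqrt(-209 + 134689) = sqrt(134480) = 164*sqrt(5)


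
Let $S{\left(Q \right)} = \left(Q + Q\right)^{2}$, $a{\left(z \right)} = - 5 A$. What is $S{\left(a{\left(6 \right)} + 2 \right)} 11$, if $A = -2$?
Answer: $6336$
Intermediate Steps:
$a{\left(z \right)} = 10$ ($a{\left(z \right)} = \left(-5\right) \left(-2\right) = 10$)
$S{\left(Q \right)} = 4 Q^{2}$ ($S{\left(Q \right)} = \left(2 Q\right)^{2} = 4 Q^{2}$)
$S{\left(a{\left(6 \right)} + 2 \right)} 11 = 4 \left(10 + 2\right)^{2} \cdot 11 = 4 \cdot 12^{2} \cdot 11 = 4 \cdot 144 \cdot 11 = 576 \cdot 11 = 6336$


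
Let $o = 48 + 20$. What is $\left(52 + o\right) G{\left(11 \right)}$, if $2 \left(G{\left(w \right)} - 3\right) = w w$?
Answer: $7620$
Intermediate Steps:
$o = 68$
$G{\left(w \right)} = 3 + \frac{w^{2}}{2}$ ($G{\left(w \right)} = 3 + \frac{w w}{2} = 3 + \frac{w^{2}}{2}$)
$\left(52 + o\right) G{\left(11 \right)} = \left(52 + 68\right) \left(3 + \frac{11^{2}}{2}\right) = 120 \left(3 + \frac{1}{2} \cdot 121\right) = 120 \left(3 + \frac{121}{2}\right) = 120 \cdot \frac{127}{2} = 7620$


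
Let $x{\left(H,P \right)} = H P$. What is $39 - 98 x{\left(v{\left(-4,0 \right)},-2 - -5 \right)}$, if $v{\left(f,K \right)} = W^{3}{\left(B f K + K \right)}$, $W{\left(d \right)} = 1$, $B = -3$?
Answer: $-255$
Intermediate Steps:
$v{\left(f,K \right)} = 1$ ($v{\left(f,K \right)} = 1^{3} = 1$)
$39 - 98 x{\left(v{\left(-4,0 \right)},-2 - -5 \right)} = 39 - 98 \cdot 1 \left(-2 - -5\right) = 39 - 98 \cdot 1 \left(-2 + 5\right) = 39 - 98 \cdot 1 \cdot 3 = 39 - 294 = -255$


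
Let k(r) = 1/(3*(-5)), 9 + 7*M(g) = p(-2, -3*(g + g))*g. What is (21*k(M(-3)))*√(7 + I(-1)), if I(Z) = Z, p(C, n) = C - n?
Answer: -7*√6/5 ≈ -3.4293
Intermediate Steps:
M(g) = -9/7 + g*(-2 + 6*g)/7 (M(g) = -9/7 + ((-2 - (-3)*(g + g))*g)/7 = -9/7 + ((-2 - (-3)*2*g)*g)/7 = -9/7 + ((-2 - (-6)*g)*g)/7 = -9/7 + ((-2 + 6*g)*g)/7 = -9/7 + (g*(-2 + 6*g))/7 = -9/7 + g*(-2 + 6*g)/7)
k(r) = -1/15 (k(r) = 1/(-15) = -1/15)
(21*k(M(-3)))*√(7 + I(-1)) = (21*(-1/15))*√(7 - 1) = -7*√6/5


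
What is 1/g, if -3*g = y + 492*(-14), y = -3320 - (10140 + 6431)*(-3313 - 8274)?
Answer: -1/63999323 ≈ -1.5625e-8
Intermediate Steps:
y = 192004857 (y = -3320 - 16571*(-11587) = -3320 - 1*(-192008177) = -3320 + 192008177 = 192004857)
g = -63999323 (g = -(192004857 + 492*(-14))/3 = -(192004857 - 6888)/3 = -⅓*191997969 = -63999323)
1/g = 1/(-63999323) = -1/63999323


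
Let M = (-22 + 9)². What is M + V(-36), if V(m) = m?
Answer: 133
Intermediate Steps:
M = 169 (M = (-13)² = 169)
M + V(-36) = 169 - 36 = 133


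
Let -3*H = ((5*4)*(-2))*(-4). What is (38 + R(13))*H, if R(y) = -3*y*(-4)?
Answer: -31040/3 ≈ -10347.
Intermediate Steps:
H = -160/3 (H = -(5*4)*(-2)*(-4)/3 = -20*(-2)*(-4)/3 = -(-40)*(-4)/3 = -⅓*160 = -160/3 ≈ -53.333)
R(y) = 12*y
(38 + R(13))*H = (38 + 12*13)*(-160/3) = (38 + 156)*(-160/3) = 194*(-160/3) = -31040/3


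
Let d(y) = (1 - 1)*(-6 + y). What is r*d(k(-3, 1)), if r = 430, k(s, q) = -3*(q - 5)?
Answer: 0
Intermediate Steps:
k(s, q) = 15 - 3*q (k(s, q) = -3*(-5 + q) = 15 - 3*q)
d(y) = 0 (d(y) = 0*(-6 + y) = 0)
r*d(k(-3, 1)) = 430*0 = 0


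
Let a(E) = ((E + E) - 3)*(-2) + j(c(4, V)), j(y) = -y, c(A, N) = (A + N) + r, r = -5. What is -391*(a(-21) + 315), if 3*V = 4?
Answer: -474674/3 ≈ -1.5822e+5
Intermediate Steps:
V = 4/3 (V = (1/3)*4 = 4/3 ≈ 1.3333)
c(A, N) = -5 + A + N (c(A, N) = (A + N) - 5 = -5 + A + N)
a(E) = 17/3 - 4*E (a(E) = ((E + E) - 3)*(-2) - (-5 + 4 + 4/3) = (2*E - 3)*(-2) - 1*1/3 = (-3 + 2*E)*(-2) - 1/3 = (6 - 4*E) - 1/3 = 17/3 - 4*E)
-391*(a(-21) + 315) = -391*((17/3 - 4*(-21)) + 315) = -391*((17/3 + 84) + 315) = -391*(269/3 + 315) = -391*1214/3 = -474674/3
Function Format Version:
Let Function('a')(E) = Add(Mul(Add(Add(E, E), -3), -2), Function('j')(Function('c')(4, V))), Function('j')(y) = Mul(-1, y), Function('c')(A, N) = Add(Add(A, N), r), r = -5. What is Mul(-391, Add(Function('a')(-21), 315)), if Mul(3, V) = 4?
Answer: Rational(-474674, 3) ≈ -1.5822e+5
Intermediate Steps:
V = Rational(4, 3) (V = Mul(Rational(1, 3), 4) = Rational(4, 3) ≈ 1.3333)
Function('c')(A, N) = Add(-5, A, N) (Function('c')(A, N) = Add(Add(A, N), -5) = Add(-5, A, N))
Function('a')(E) = Add(Rational(17, 3), Mul(-4, E)) (Function('a')(E) = Add(Mul(Add(Add(E, E), -3), -2), Mul(-1, Add(-5, 4, Rational(4, 3)))) = Add(Mul(Add(Mul(2, E), -3), -2), Mul(-1, Rational(1, 3))) = Add(Mul(Add(-3, Mul(2, E)), -2), Rational(-1, 3)) = Add(Add(6, Mul(-4, E)), Rational(-1, 3)) = Add(Rational(17, 3), Mul(-4, E)))
Mul(-391, Add(Function('a')(-21), 315)) = Mul(-391, Add(Add(Rational(17, 3), Mul(-4, -21)), 315)) = Mul(-391, Add(Add(Rational(17, 3), 84), 315)) = Mul(-391, Add(Rational(269, 3), 315)) = Mul(-391, Rational(1214, 3)) = Rational(-474674, 3)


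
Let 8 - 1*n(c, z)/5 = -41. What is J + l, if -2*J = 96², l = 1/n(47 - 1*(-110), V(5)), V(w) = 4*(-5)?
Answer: -1128959/245 ≈ -4608.0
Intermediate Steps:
V(w) = -20
n(c, z) = 245 (n(c, z) = 40 - 5*(-41) = 40 + 205 = 245)
l = 1/245 ≈ 0.0040816
J = -4608 (J = -½*96² = -½*9216 = -4608)
J + l = -4608 + 1/245 = -1128959/245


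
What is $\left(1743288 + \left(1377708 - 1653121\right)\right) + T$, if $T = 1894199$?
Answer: $3362074$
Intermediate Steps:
$\left(1743288 + \left(1377708 - 1653121\right)\right) + T = \left(1743288 + \left(1377708 - 1653121\right)\right) + 1894199 = \left(1743288 - 275413\right) + 1894199 = 1467875 + 1894199 = 3362074$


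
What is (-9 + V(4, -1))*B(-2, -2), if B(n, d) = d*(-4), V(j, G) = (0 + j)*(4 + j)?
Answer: 184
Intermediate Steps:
V(j, G) = j*(4 + j)
B(n, d) = -4*d
(-9 + V(4, -1))*B(-2, -2) = (-9 + 4*(4 + 4))*(-4*(-2)) = (-9 + 4*8)*8 = (-9 + 32)*8 = 23*8 = 184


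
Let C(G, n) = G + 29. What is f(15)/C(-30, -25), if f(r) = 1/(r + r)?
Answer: -1/30 ≈ -0.033333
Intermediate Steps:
C(G, n) = 29 + G
f(r) = 1/(2*r)
f(15)/C(-30, -25) = ((½)/15)/(29 - 30) = ((½)*(1/15))/(-1) = (1/30)*(-1) = -1/30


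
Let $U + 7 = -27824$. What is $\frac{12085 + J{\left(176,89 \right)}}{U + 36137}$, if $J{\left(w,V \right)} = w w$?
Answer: $\frac{43061}{8306} \approx 5.1843$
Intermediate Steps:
$U = -27831$ ($U = -7 - 27824 = -27831$)
$J{\left(w,V \right)} = w^{2}$
$\frac{12085 + J{\left(176,89 \right)}}{U + 36137} = \frac{12085 + 176^{2}}{-27831 + 36137} = \frac{12085 + 30976}{8306} = 43061 \cdot \frac{1}{8306} = \frac{43061}{8306}$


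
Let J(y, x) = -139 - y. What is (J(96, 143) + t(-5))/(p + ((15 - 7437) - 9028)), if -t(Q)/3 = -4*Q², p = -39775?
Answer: -1/865 ≈ -0.0011561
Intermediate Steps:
t(Q) = 12*Q² (t(Q) = -(-12)*Q² = 12*Q²)
(J(96, 143) + t(-5))/(p + ((15 - 7437) - 9028)) = ((-139 - 1*96) + 12*(-5)²)/(-39775 + ((15 - 7437) - 9028)) = ((-139 - 96) + 12*25)/(-39775 + (-7422 - 9028)) = (-235 + 300)/(-39775 - 16450) = 65/(-56225) = 65*(-1/56225) = -1/865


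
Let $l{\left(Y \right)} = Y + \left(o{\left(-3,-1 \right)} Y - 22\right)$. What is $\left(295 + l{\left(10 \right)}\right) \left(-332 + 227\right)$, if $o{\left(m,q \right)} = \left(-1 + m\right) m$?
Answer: $-42315$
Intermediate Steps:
$o{\left(m,q \right)} = m \left(-1 + m\right)$
$l{\left(Y \right)} = -22 + 13 Y$ ($l{\left(Y \right)} = Y + \left(- 3 \left(-1 - 3\right) Y - 22\right) = Y + \left(\left(-3\right) \left(-4\right) Y - 22\right) = Y + \left(12 Y - 22\right) = Y + \left(-22 + 12 Y\right) = -22 + 13 Y$)
$\left(295 + l{\left(10 \right)}\right) \left(-332 + 227\right) = \left(295 + \left(-22 + 13 \cdot 10\right)\right) \left(-332 + 227\right) = \left(295 + \left(-22 + 130\right)\right) \left(-105\right) = \left(295 + 108\right) \left(-105\right) = 403 \left(-105\right) = -42315$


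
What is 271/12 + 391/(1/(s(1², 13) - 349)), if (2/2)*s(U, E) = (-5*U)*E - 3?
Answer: -1956293/12 ≈ -1.6302e+5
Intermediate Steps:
s(U, E) = -3 - 5*E*U (s(U, E) = (-5*U)*E - 3 = -5*E*U - 3 = -3 - 5*E*U)
271/12 + 391/(1/(s(1², 13) - 349)) = 271/12 + 391/(1/((-3 - 5*13*1²) - 349)) = 271*(1/12) + 391/(1/((-3 - 5*13*1) - 349)) = 271/12 + 391/(1/((-3 - 65) - 349)) = 271/12 + 391/(1/(-68 - 349)) = 271/12 + 391/(1/(-417)) = 271/12 + 391/(-1/417) = 271/12 + 391*(-417) = 271/12 - 163047 = -1956293/12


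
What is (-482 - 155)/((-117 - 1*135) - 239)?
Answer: 637/491 ≈ 1.2974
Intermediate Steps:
(-482 - 155)/((-117 - 1*135) - 239) = -637/((-117 - 135) - 239) = -637/(-252 - 239) = -637/(-491) = -637*(-1/491) = 637/491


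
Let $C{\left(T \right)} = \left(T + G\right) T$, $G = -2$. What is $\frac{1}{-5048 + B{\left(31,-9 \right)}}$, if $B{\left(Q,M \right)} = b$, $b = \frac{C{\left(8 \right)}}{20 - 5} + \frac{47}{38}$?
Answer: $- \frac{190}{958277} \approx -0.00019827$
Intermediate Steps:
$C{\left(T \right)} = T \left(-2 + T\right)$ ($C{\left(T \right)} = \left(T - 2\right) T = \left(-2 + T\right) T = T \left(-2 + T\right)$)
$b = \frac{843}{190}$ ($b = \frac{8 \left(-2 + 8\right)}{20 - 5} + \frac{47}{38} = \frac{8 \cdot 6}{20 - 5} + 47 \cdot \frac{1}{38} = \frac{48}{15} + \frac{47}{38} = 48 \cdot \frac{1}{15} + \frac{47}{38} = \frac{16}{5} + \frac{47}{38} = \frac{843}{190} \approx 4.4368$)
$B{\left(Q,M \right)} = \frac{843}{190}$
$\frac{1}{-5048 + B{\left(31,-9 \right)}} = \frac{1}{-5048 + \frac{843}{190}} = \frac{1}{- \frac{958277}{190}} = - \frac{190}{958277}$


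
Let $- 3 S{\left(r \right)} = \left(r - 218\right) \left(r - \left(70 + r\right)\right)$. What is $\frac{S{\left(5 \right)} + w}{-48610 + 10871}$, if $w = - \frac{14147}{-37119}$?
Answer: $\frac{14189791}{107756457} \approx 0.13168$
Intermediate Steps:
$S{\left(r \right)} = - \frac{15260}{3} + \frac{70 r}{3}$ ($S{\left(r \right)} = - \frac{\left(r - 218\right) \left(r - \left(70 + r\right)\right)}{3} = - \frac{\left(-218 + r\right) \left(-70\right)}{3} = - \frac{15260 - 70 r}{3} = - \frac{15260}{3} + \frac{70 r}{3}$)
$w = \frac{14147}{37119}$ ($w = \left(-14147\right) \left(- \frac{1}{37119}\right) = \frac{14147}{37119} \approx 0.38113$)
$\frac{S{\left(5 \right)} + w}{-48610 + 10871} = \frac{\left(- \frac{15260}{3} + \frac{70}{3} \cdot 5\right) + \frac{14147}{37119}}{-48610 + 10871} = \frac{\left(- \frac{15260}{3} + \frac{350}{3}\right) + \frac{14147}{37119}}{-37739} = \left(-4970 + \frac{14147}{37119}\right) \left(- \frac{1}{37739}\right) = \left(- \frac{184467283}{37119}\right) \left(- \frac{1}{37739}\right) = \frac{14189791}{107756457}$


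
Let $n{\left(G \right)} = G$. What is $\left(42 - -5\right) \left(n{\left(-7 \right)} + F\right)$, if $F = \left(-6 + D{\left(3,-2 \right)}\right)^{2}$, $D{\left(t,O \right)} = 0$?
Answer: $1363$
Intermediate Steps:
$F = 36$ ($F = \left(-6 + 0\right)^{2} = \left(-6\right)^{2} = 36$)
$\left(42 - -5\right) \left(n{\left(-7 \right)} + F\right) = \left(42 - -5\right) \left(-7 + 36\right) = \left(42 + 5\right) 29 = 47 \cdot 29 = 1363$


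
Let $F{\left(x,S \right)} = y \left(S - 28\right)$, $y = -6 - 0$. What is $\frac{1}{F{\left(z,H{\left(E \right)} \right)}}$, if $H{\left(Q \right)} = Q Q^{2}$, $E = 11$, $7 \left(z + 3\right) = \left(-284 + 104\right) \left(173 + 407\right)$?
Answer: $- \frac{1}{7818} \approx -0.00012791$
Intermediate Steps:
$y = -6$ ($y = -6 + 0 = -6$)
$z = - \frac{104421}{7}$ ($z = -3 + \frac{\left(-284 + 104\right) \left(173 + 407\right)}{7} = -3 + \frac{\left(-180\right) 580}{7} = -3 + \frac{1}{7} \left(-104400\right) = -3 - \frac{104400}{7} = - \frac{104421}{7} \approx -14917.0$)
$H{\left(Q \right)} = Q^{3}$
$F{\left(x,S \right)} = 168 - 6 S$ ($F{\left(x,S \right)} = - 6 \left(S - 28\right) = - 6 \left(-28 + S\right) = 168 - 6 S$)
$\frac{1}{F{\left(z,H{\left(E \right)} \right)}} = \frac{1}{168 - 6 \cdot 11^{3}} = \frac{1}{168 - 7986} = \frac{1}{-7818} = - \frac{1}{7818}$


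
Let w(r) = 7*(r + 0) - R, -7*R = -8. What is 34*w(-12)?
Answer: -20264/7 ≈ -2894.9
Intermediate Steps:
R = 8/7 (R = -1/7*(-8) = 8/7 ≈ 1.1429)
w(r) = -8/7 + 7*r (w(r) = 7*(r + 0) - 1*8/7 = 7*r - 8/7 = -8/7 + 7*r)
34*w(-12) = 34*(-8/7 + 7*(-12)) = 34*(-8/7 - 84) = 34*(-596/7) = -20264/7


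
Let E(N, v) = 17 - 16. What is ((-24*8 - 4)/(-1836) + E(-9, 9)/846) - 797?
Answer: -34382705/43146 ≈ -796.89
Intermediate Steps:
E(N, v) = 1
((-24*8 - 4)/(-1836) + E(-9, 9)/846) - 797 = ((-24*8 - 4)/(-1836) + 1/846) - 797 = ((-192 - 4)*(-1/1836) + 1*(1/846)) - 797 = (-196*(-1/1836) + 1/846) - 797 = (49/459 + 1/846) - 797 = 4657/43146 - 797 = -34382705/43146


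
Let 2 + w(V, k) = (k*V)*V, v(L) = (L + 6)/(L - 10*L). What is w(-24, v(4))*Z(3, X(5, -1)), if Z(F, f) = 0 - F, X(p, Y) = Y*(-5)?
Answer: 486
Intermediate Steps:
v(L) = -(6 + L)/(9*L) (v(L) = (6 + L)/((-9*L)) = (6 + L)*(-1/(9*L)) = -(6 + L)/(9*L))
X(p, Y) = -5*Y
Z(F, f) = -F
w(V, k) = -2 + k*V² (w(V, k) = -2 + (k*V)*V = -2 + (V*k)*V = -2 + k*V²)
w(-24, v(4))*Z(3, X(5, -1)) = (-2 + ((⅑)*(-6 - 1*4)/4)*(-24)²)*(-1*3) = (-2 + ((⅑)*(¼)*(-6 - 4))*576)*(-3) = (-2 + ((⅑)*(¼)*(-10))*576)*(-3) = (-2 - 5/18*576)*(-3) = (-2 - 160)*(-3) = -162*(-3) = 486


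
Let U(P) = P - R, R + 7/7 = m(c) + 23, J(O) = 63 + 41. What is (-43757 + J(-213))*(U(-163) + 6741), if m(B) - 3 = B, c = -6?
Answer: -286320027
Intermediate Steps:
m(B) = 3 + B
J(O) = 104
R = 19 (R = -1 + ((3 - 6) + 23) = -1 + (-3 + 23) = -1 + 20 = 19)
U(P) = -19 + P (U(P) = P - 1*19 = P - 19 = -19 + P)
(-43757 + J(-213))*(U(-163) + 6741) = (-43757 + 104)*((-19 - 163) + 6741) = -43653*(-182 + 6741) = -43653*6559 = -286320027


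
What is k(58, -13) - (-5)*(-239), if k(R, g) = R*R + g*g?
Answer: 2338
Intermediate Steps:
k(R, g) = R**2 + g**2
k(58, -13) - (-5)*(-239) = (58**2 + (-13)**2) - (-5)*(-239) = (3364 + 169) - 1*1195 = 3533 - 1195 = 2338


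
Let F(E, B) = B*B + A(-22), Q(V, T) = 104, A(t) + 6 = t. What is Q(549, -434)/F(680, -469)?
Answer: 104/219933 ≈ 0.00047287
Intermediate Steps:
A(t) = -6 + t
F(E, B) = -28 + B**2 (F(E, B) = B*B + (-6 - 22) = B**2 - 28 = -28 + B**2)
Q(549, -434)/F(680, -469) = 104/(-28 + (-469)**2) = 104/(-28 + 219961) = 104/219933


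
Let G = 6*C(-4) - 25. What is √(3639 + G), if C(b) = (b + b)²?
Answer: √3998 ≈ 63.230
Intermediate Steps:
C(b) = 4*b² (C(b) = (2*b)² = 4*b²)
G = 359 (G = 6*(4*(-4)²) - 25 = 6*(4*16) - 25 = 6*64 - 25 = 384 - 25 = 359)
√(3639 + G) = √(3639 + 359) = √3998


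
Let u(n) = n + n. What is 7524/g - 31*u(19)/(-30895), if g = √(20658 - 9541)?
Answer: 1178/30895 + 7524*√11117/11117 ≈ 71.398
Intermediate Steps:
u(n) = 2*n
g = √11117 ≈ 105.44
7524/g - 31*u(19)/(-30895) = 7524/(√11117) - 62*19/(-30895) = 7524*(√11117/11117) - 31*38*(-1/30895) = 7524*√11117/11117 - 1178*(-1/30895) = 7524*√11117/11117 + 1178/30895 = 1178/30895 + 7524*√11117/11117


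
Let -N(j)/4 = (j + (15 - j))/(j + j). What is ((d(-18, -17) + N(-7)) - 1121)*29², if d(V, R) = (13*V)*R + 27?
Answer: 17003338/7 ≈ 2.4290e+6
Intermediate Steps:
d(V, R) = 27 + 13*R*V (d(V, R) = 13*R*V + 27 = 27 + 13*R*V)
N(j) = -30/j (N(j) = -4*(j + (15 - j))/(j + j) = -60/(2*j) = -60*1/(2*j) = -30/j)
((d(-18, -17) + N(-7)) - 1121)*29² = (((27 + 13*(-17)*(-18)) - 30/(-7)) - 1121)*29² = (((27 + 3978) - 30*(-⅐)) - 1121)*841 = ((4005 + 30/7) - 1121)*841 = (28065/7 - 1121)*841 = (20218/7)*841 = 17003338/7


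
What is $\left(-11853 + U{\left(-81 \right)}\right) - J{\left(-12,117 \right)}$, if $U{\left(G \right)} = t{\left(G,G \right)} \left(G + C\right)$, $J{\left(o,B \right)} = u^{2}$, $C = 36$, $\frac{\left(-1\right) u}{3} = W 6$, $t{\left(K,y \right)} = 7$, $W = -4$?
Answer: $-17352$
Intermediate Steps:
$u = 72$ ($u = - 3 \left(\left(-4\right) 6\right) = \left(-3\right) \left(-24\right) = 72$)
$J{\left(o,B \right)} = 5184$ ($J{\left(o,B \right)} = 72^{2} = 5184$)
$U{\left(G \right)} = 252 + 7 G$ ($U{\left(G \right)} = 7 \left(G + 36\right) = 7 \left(36 + G\right) = 252 + 7 G$)
$\left(-11853 + U{\left(-81 \right)}\right) - J{\left(-12,117 \right)} = \left(-11853 + \left(252 + 7 \left(-81\right)\right)\right) - 5184 = \left(-11853 + \left(252 - 567\right)\right) - 5184 = \left(-11853 - 315\right) - 5184 = -12168 - 5184 = -17352$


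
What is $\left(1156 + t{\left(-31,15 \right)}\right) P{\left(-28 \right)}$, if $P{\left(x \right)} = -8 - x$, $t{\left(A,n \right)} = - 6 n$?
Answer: $21320$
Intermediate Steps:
$\left(1156 + t{\left(-31,15 \right)}\right) P{\left(-28 \right)} = \left(1156 - 90\right) \left(-8 - -28\right) = \left(1156 - 90\right) \left(-8 + 28\right) = 1066 \cdot 20 = 21320$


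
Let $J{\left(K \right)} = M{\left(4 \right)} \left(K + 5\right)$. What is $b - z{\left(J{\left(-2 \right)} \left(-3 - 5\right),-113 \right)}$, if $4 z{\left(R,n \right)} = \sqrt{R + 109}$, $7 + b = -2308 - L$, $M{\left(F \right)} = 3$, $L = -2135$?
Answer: $-180 - \frac{\sqrt{37}}{4} \approx -181.52$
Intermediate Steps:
$J{\left(K \right)} = 15 + 3 K$ ($J{\left(K \right)} = 3 \left(K + 5\right) = 3 \left(5 + K\right) = 15 + 3 K$)
$b = -180$ ($b = -7 - 173 = -180$)
$z{\left(R,n \right)} = \frac{\sqrt{109 + R}}{4}$ ($z{\left(R,n \right)} = \frac{\sqrt{R + 109}}{4} = \frac{\sqrt{109 + R}}{4}$)
$b - z{\left(J{\left(-2 \right)} \left(-3 - 5\right),-113 \right)} = -180 - \frac{\sqrt{109 + \left(15 + 3 \left(-2\right)\right) \left(-3 - 5\right)}}{4} = -180 - \frac{\sqrt{109 + \left(15 - 6\right) \left(-8\right)}}{4} = -180 - \frac{\sqrt{109 + 9 \left(-8\right)}}{4} = -180 - \frac{\sqrt{109 - 72}}{4} = -180 - \frac{\sqrt{37}}{4}$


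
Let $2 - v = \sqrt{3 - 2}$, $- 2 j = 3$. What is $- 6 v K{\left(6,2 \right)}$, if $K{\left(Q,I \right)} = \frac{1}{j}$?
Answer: $4$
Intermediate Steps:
$j = - \frac{3}{2}$ ($j = \left(- \frac{1}{2}\right) 3 = - \frac{3}{2} \approx -1.5$)
$K{\left(Q,I \right)} = - \frac{2}{3}$ ($K{\left(Q,I \right)} = \frac{1}{- \frac{3}{2}} = - \frac{2}{3}$)
$v = 1$ ($v = 2 - \sqrt{3 - 2} = 2 - \sqrt{1} = 2 - 1 = 1$)
$- 6 v K{\left(6,2 \right)} = \left(-6\right) 1 \left(- \frac{2}{3}\right) = \left(-6\right) \left(- \frac{2}{3}\right) = 4$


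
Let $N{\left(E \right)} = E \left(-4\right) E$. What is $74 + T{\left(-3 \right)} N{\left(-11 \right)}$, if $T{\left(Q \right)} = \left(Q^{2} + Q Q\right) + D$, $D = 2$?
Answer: $-9606$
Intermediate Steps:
$N{\left(E \right)} = - 4 E^{2}$ ($N{\left(E \right)} = - 4 E E = - 4 E^{2}$)
$T{\left(Q \right)} = 2 + 2 Q^{2}$ ($T{\left(Q \right)} = \left(Q^{2} + Q Q\right) + 2 = \left(Q^{2} + Q^{2}\right) + 2 = 2 Q^{2} + 2 = 2 + 2 Q^{2}$)
$74 + T{\left(-3 \right)} N{\left(-11 \right)} = 74 + \left(2 + 2 \left(-3\right)^{2}\right) \left(- 4 \left(-11\right)^{2}\right) = 74 + \left(2 + 2 \cdot 9\right) \left(\left(-4\right) 121\right) = 74 + \left(2 + 18\right) \left(-484\right) = 74 + 20 \left(-484\right) = 74 - 9680 = -9606$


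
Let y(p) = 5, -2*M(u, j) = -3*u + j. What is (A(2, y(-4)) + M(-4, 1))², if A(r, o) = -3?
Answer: 361/4 ≈ 90.250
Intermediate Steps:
M(u, j) = -j/2 + 3*u/2 (M(u, j) = -(-3*u + j)/2 = -(j - 3*u)/2 = -j/2 + 3*u/2)
(A(2, y(-4)) + M(-4, 1))² = (-3 + (-½*1 + (3/2)*(-4)))² = (-3 + (-½ - 6))² = (-3 - 13/2)² = (-19/2)² = 361/4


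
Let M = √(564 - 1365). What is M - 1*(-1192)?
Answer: 1192 + 3*I*√89 ≈ 1192.0 + 28.302*I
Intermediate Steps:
M = 3*I*√89 (M = √(-801) = 3*I*√89 ≈ 28.302*I)
M - 1*(-1192) = 3*I*√89 - 1*(-1192) = 3*I*√89 + 1192 = 1192 + 3*I*√89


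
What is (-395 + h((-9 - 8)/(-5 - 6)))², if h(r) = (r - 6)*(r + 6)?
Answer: 2689667044/14641 ≈ 1.8371e+5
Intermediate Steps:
h(r) = (-6 + r)*(6 + r)
(-395 + h((-9 - 8)/(-5 - 6)))² = (-395 + (-36 + ((-9 - 8)/(-5 - 6))²))² = (-395 + (-36 + (-17/(-11))²))² = (-395 + (-36 + (-17*(-1/11))²))² = (-395 + (-36 + (17/11)²))² = (-395 + (-36 + 289/121))² = (-395 - 4067/121)² = (-51862/121)² = 2689667044/14641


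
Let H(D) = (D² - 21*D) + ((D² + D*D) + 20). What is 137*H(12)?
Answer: 27400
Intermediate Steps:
H(D) = 20 - 21*D + 3*D² (H(D) = (D² - 21*D) + ((D² + D²) + 20) = (D² - 21*D) + (2*D² + 20) = (D² - 21*D) + (20 + 2*D²) = 20 - 21*D + 3*D²)
137*H(12) = 137*(20 - 21*12 + 3*12²) = 137*(20 - 252 + 3*144) = 137*(20 - 252 + 432) = 137*200 = 27400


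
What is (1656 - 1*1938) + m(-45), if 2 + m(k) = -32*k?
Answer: 1156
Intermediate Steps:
m(k) = -2 - 32*k
(1656 - 1*1938) + m(-45) = (1656 - 1*1938) + (-2 - 32*(-45)) = (1656 - 1938) + (-2 + 1440) = -282 + 1438 = 1156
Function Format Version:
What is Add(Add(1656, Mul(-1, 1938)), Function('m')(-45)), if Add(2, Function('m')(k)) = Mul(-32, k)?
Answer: 1156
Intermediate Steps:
Function('m')(k) = Add(-2, Mul(-32, k))
Add(Add(1656, Mul(-1, 1938)), Function('m')(-45)) = Add(Add(1656, Mul(-1, 1938)), Add(-2, Mul(-32, -45))) = Add(Add(1656, -1938), Add(-2, 1440)) = Add(-282, 1438) = 1156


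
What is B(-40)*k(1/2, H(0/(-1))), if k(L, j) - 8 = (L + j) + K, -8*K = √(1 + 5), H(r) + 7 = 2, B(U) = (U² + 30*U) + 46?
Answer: 1561 - 223*√6/4 ≈ 1424.4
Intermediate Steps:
B(U) = 46 + U² + 30*U
H(r) = -5 (H(r) = -7 + 2 = -5)
K = -√6/8 (K = -√(1 + 5)/8 = -√6/8 ≈ -0.30619)
k(L, j) = 8 + L + j - √6/8 (k(L, j) = 8 + ((L + j) - √6/8) = 8 + (L + j - √6/8) = 8 + L + j - √6/8)
B(-40)*k(1/2, H(0/(-1))) = (46 + (-40)² + 30*(-40))*(8 + 1/2 - 5 - √6/8) = (46 + 1600 - 1200)*(8 + 1*(½) - 5 - √6/8) = 446*(8 + ½ - 5 - √6/8) = 446*(7/2 - √6/8) = 1561 - 223*√6/4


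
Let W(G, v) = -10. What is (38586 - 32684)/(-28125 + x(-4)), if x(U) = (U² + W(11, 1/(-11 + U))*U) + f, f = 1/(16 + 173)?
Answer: -42903/204040 ≈ -0.21027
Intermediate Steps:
f = 1/189 ≈ 0.0052910
x(U) = 1/189 + U² - 10*U (x(U) = (U² - 10*U) + 1/189 = 1/189 + U² - 10*U)
(38586 - 32684)/(-28125 + x(-4)) = (38586 - 32684)/(-28125 + (1/189 + (-4)² - 10*(-4))) = 5902/(-28125 + (1/189 + 16 + 40)) = 5902/(-28125 + 10585/189) = 5902/(-5305040/189) = 5902*(-189/5305040) = -42903/204040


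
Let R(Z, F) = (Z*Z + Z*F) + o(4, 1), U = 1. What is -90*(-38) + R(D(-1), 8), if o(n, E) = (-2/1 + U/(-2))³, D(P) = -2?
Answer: 27139/8 ≈ 3392.4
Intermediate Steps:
o(n, E) = -125/8 (o(n, E) = (-2/1 + 1/(-2))³ = (-2*1 + 1*(-½))³ = (-2 - ½)³ = (-5/2)³ = -125/8)
R(Z, F) = -125/8 + Z² + F*Z (R(Z, F) = (Z*Z + Z*F) - 125/8 = (Z² + F*Z) - 125/8 = -125/8 + Z² + F*Z)
-90*(-38) + R(D(-1), 8) = -90*(-38) + (-125/8 + (-2)² + 8*(-2)) = 3420 + (-125/8 + 4 - 16) = 3420 - 221/8 = 27139/8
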